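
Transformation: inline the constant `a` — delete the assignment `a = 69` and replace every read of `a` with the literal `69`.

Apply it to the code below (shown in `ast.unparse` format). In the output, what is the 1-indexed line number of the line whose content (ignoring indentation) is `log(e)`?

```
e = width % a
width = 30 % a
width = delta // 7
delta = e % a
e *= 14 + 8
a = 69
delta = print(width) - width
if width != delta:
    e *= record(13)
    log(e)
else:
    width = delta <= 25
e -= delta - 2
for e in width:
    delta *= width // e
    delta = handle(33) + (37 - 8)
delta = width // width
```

9

Transformed code:
e = width % 69
width = 30 % 69
width = delta // 7
delta = e % 69
e *= 14 + 8
delta = print(width) - width
if width != delta:
    e *= record(13)
    log(e)
else:
    width = delta <= 25
e -= delta - 2
for e in width:
    delta *= width // e
    delta = handle(33) + (37 - 8)
delta = width // width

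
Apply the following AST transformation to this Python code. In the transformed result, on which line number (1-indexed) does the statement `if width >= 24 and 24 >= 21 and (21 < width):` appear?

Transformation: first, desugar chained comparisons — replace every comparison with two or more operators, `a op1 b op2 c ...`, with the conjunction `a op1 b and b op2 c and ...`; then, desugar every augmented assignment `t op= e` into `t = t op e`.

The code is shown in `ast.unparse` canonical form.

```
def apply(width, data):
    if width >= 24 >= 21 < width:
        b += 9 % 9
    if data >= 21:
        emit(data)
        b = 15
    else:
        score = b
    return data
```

2

Transformed code:
def apply(width, data):
    if width >= 24 and 24 >= 21 and (21 < width):
        b = b + 9 % 9
    if data >= 21:
        emit(data)
        b = 15
    else:
        score = b
    return data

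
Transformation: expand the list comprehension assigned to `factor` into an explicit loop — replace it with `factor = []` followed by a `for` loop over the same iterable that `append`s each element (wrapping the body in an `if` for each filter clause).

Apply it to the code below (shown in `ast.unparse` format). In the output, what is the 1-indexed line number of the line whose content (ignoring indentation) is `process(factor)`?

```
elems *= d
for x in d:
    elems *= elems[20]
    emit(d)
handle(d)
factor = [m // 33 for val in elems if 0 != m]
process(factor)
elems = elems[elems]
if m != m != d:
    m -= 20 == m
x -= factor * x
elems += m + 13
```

10

Transformed code:
elems *= d
for x in d:
    elems *= elems[20]
    emit(d)
handle(d)
factor = []
for val in elems:
    if 0 != m:
        factor.append(m // 33)
process(factor)
elems = elems[elems]
if m != m != d:
    m -= 20 == m
x -= factor * x
elems += m + 13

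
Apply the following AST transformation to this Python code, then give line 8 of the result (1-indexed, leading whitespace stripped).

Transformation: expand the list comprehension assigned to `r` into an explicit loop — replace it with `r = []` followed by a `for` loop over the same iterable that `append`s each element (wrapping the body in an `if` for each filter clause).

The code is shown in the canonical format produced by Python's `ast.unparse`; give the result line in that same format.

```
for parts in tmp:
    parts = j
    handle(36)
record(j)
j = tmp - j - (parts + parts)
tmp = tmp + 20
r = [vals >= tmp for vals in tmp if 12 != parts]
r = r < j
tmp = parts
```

Transformed code:
for parts in tmp:
    parts = j
    handle(36)
record(j)
j = tmp - j - (parts + parts)
tmp = tmp + 20
r = []
for vals in tmp:
    if 12 != parts:
        r.append(vals >= tmp)
r = r < j
tmp = parts

for vals in tmp:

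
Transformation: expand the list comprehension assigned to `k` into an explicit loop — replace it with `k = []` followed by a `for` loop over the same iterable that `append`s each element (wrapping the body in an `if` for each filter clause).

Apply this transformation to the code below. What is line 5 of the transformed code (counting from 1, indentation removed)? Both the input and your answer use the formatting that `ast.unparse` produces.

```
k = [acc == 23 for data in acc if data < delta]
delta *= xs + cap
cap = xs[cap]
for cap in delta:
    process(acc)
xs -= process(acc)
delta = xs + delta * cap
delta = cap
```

delta *= xs + cap

Transformed code:
k = []
for data in acc:
    if data < delta:
        k.append(acc == 23)
delta *= xs + cap
cap = xs[cap]
for cap in delta:
    process(acc)
xs -= process(acc)
delta = xs + delta * cap
delta = cap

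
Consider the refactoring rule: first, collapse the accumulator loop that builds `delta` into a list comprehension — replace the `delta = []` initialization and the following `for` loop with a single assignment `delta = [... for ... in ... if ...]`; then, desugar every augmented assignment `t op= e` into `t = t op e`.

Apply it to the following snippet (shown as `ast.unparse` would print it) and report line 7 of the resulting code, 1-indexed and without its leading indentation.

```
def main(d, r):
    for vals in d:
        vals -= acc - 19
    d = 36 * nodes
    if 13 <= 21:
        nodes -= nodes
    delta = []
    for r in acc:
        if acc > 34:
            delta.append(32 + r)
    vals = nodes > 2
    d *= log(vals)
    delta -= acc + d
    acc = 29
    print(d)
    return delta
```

delta = [32 + r for r in acc if acc > 34]

Transformed code:
def main(d, r):
    for vals in d:
        vals = vals - (acc - 19)
    d = 36 * nodes
    if 13 <= 21:
        nodes = nodes - nodes
    delta = [32 + r for r in acc if acc > 34]
    vals = nodes > 2
    d = d * log(vals)
    delta = delta - (acc + d)
    acc = 29
    print(d)
    return delta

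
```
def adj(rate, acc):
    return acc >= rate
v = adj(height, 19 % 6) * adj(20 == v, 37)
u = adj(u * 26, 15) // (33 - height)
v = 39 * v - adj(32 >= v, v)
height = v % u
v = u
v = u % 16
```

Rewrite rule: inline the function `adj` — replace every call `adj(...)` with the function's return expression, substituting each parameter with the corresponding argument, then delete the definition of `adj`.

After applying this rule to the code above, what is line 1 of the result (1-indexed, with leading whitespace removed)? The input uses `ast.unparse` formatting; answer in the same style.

v = (19 % 6 >= height) * (37 >= (20 == v))

Transformed code:
v = (19 % 6 >= height) * (37 >= (20 == v))
u = (15 >= u * 26) // (33 - height)
v = 39 * v - (v >= (32 >= v))
height = v % u
v = u
v = u % 16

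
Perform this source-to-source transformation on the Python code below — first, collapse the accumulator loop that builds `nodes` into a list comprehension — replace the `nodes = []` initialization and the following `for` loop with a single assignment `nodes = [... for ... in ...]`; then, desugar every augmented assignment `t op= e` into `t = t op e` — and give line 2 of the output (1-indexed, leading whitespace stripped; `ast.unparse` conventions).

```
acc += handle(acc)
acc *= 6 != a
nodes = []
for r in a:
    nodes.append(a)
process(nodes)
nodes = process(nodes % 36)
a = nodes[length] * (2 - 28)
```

acc = acc * (6 != a)

Transformed code:
acc = acc + handle(acc)
acc = acc * (6 != a)
nodes = [a for r in a]
process(nodes)
nodes = process(nodes % 36)
a = nodes[length] * (2 - 28)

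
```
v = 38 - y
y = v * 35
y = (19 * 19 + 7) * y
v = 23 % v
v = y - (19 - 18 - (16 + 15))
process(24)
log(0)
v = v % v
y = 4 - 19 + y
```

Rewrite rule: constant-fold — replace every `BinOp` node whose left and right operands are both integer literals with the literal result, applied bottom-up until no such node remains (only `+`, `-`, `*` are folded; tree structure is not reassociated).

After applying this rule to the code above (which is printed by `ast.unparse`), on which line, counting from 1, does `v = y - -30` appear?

5

Transformed code:
v = 38 - y
y = v * 35
y = 368 * y
v = 23 % v
v = y - -30
process(24)
log(0)
v = v % v
y = -15 + y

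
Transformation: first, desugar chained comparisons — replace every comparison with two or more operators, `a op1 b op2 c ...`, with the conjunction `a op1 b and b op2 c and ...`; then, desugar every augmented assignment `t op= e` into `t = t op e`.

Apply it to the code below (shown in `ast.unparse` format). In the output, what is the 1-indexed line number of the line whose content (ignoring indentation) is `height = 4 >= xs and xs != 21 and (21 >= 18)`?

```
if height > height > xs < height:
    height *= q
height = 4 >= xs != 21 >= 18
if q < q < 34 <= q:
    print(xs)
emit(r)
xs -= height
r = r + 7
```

3

Transformed code:
if height > height and height > xs and (xs < height):
    height = height * q
height = 4 >= xs and xs != 21 and (21 >= 18)
if q < q and q < 34 and (34 <= q):
    print(xs)
emit(r)
xs = xs - height
r = r + 7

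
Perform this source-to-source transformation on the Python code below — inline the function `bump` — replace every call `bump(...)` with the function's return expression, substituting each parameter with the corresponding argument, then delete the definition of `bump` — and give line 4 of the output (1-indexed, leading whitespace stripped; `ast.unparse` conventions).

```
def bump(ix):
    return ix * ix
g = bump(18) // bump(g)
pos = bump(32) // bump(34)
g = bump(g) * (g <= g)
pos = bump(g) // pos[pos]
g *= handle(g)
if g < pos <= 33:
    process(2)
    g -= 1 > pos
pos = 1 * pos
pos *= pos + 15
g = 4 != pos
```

pos = g * g // pos[pos]

Transformed code:
g = 18 * 18 // (g * g)
pos = 32 * 32 // (34 * 34)
g = g * g * (g <= g)
pos = g * g // pos[pos]
g *= handle(g)
if g < pos <= 33:
    process(2)
    g -= 1 > pos
pos = 1 * pos
pos *= pos + 15
g = 4 != pos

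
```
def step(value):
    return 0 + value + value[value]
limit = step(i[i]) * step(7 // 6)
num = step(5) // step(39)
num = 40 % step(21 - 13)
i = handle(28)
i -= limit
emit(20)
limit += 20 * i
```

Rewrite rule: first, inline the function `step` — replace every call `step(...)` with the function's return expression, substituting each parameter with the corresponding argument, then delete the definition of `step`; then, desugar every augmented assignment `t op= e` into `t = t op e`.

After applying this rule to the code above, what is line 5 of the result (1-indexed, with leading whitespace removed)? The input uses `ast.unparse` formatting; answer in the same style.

Transformed code:
limit = (0 + i[i] + i[i][i[i]]) * (0 + 7 // 6 + (7 // 6)[7 // 6])
num = (0 + 5 + 5[5]) // (0 + 39 + 39[39])
num = 40 % (0 + (21 - 13) + (21 - 13)[21 - 13])
i = handle(28)
i = i - limit
emit(20)
limit = limit + 20 * i

i = i - limit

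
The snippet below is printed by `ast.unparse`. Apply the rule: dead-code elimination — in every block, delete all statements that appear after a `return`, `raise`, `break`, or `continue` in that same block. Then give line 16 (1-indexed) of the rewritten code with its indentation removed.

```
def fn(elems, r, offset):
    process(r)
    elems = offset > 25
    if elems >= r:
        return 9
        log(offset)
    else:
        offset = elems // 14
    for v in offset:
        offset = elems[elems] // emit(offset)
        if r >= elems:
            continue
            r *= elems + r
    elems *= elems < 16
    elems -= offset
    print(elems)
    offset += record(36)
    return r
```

return r

Transformed code:
def fn(elems, r, offset):
    process(r)
    elems = offset > 25
    if elems >= r:
        return 9
    else:
        offset = elems // 14
    for v in offset:
        offset = elems[elems] // emit(offset)
        if r >= elems:
            continue
    elems *= elems < 16
    elems -= offset
    print(elems)
    offset += record(36)
    return r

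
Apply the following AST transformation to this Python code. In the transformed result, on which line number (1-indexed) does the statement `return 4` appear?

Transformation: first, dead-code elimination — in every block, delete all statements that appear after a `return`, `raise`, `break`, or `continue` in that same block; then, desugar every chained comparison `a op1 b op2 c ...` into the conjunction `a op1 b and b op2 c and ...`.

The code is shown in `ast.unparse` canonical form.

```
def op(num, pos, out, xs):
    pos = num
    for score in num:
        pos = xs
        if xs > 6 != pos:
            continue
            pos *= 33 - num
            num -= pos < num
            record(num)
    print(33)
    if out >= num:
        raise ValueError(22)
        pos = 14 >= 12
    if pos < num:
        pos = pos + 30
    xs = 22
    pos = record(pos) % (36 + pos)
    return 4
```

Transformed code:
def op(num, pos, out, xs):
    pos = num
    for score in num:
        pos = xs
        if xs > 6 and 6 != pos:
            continue
    print(33)
    if out >= num:
        raise ValueError(22)
    if pos < num:
        pos = pos + 30
    xs = 22
    pos = record(pos) % (36 + pos)
    return 4

14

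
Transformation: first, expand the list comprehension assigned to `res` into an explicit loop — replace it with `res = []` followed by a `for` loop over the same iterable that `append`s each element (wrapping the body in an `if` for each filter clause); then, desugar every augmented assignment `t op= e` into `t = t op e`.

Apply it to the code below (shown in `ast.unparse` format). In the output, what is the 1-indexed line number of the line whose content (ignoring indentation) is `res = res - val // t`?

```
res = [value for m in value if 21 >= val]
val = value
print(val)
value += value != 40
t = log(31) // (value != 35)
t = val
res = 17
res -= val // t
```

Transformed code:
res = []
for m in value:
    if 21 >= val:
        res.append(value)
val = value
print(val)
value = value + (value != 40)
t = log(31) // (value != 35)
t = val
res = 17
res = res - val // t

11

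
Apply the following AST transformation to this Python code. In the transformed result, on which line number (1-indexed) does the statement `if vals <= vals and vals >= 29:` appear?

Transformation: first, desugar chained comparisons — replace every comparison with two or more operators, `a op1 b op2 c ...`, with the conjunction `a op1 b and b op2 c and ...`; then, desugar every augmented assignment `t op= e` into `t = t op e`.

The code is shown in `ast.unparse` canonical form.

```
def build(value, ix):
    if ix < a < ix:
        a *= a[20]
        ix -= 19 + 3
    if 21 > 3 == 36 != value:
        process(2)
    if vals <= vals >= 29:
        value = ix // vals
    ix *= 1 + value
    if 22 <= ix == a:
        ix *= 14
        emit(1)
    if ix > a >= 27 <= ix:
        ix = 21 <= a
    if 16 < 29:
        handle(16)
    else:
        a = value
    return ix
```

Transformed code:
def build(value, ix):
    if ix < a and a < ix:
        a = a * a[20]
        ix = ix - (19 + 3)
    if 21 > 3 and 3 == 36 and (36 != value):
        process(2)
    if vals <= vals and vals >= 29:
        value = ix // vals
    ix = ix * (1 + value)
    if 22 <= ix and ix == a:
        ix = ix * 14
        emit(1)
    if ix > a and a >= 27 and (27 <= ix):
        ix = 21 <= a
    if 16 < 29:
        handle(16)
    else:
        a = value
    return ix

7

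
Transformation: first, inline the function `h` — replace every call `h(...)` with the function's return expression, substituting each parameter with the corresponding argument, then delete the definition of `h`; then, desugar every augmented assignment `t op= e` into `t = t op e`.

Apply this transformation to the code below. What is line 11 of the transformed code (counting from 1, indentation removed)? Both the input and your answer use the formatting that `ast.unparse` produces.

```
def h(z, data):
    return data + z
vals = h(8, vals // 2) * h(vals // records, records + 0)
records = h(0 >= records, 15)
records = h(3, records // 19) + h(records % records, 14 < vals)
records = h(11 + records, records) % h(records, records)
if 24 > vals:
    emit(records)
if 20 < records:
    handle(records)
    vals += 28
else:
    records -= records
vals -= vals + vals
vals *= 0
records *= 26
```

Transformed code:
vals = (vals // 2 + 8) * (records + 0 + vals // records)
records = 15 + (0 >= records)
records = records // 19 + 3 + ((14 < vals) + records % records)
records = (records + (11 + records)) % (records + records)
if 24 > vals:
    emit(records)
if 20 < records:
    handle(records)
    vals = vals + 28
else:
    records = records - records
vals = vals - (vals + vals)
vals = vals * 0
records = records * 26

records = records - records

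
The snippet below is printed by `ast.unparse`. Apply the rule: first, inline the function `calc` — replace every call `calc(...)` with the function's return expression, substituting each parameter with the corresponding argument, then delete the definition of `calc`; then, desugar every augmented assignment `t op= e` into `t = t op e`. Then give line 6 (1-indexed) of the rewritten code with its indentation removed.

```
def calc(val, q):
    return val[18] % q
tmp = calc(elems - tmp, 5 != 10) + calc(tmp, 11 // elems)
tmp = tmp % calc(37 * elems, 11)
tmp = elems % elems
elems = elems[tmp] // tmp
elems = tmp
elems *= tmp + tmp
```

elems = elems * (tmp + tmp)

Transformed code:
tmp = (elems - tmp)[18] % (5 != 10) + tmp[18] % (11 // elems)
tmp = tmp % ((37 * elems)[18] % 11)
tmp = elems % elems
elems = elems[tmp] // tmp
elems = tmp
elems = elems * (tmp + tmp)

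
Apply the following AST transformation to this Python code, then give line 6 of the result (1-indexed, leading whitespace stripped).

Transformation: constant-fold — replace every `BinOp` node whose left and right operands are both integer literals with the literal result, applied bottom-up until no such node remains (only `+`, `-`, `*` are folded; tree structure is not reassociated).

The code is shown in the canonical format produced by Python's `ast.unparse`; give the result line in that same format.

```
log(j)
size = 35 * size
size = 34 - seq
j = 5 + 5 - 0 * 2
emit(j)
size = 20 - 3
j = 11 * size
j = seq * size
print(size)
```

Transformed code:
log(j)
size = 35 * size
size = 34 - seq
j = 10
emit(j)
size = 17
j = 11 * size
j = seq * size
print(size)

size = 17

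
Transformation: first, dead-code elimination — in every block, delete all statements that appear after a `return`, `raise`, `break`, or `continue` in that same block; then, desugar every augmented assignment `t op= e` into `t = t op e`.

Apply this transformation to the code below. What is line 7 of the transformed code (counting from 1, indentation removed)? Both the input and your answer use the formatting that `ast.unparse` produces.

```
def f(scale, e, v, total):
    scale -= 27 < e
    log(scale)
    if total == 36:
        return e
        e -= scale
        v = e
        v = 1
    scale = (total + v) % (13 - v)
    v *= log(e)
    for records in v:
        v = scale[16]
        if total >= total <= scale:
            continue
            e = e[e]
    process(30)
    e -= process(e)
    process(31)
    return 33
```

Transformed code:
def f(scale, e, v, total):
    scale = scale - (27 < e)
    log(scale)
    if total == 36:
        return e
    scale = (total + v) % (13 - v)
    v = v * log(e)
    for records in v:
        v = scale[16]
        if total >= total <= scale:
            continue
    process(30)
    e = e - process(e)
    process(31)
    return 33

v = v * log(e)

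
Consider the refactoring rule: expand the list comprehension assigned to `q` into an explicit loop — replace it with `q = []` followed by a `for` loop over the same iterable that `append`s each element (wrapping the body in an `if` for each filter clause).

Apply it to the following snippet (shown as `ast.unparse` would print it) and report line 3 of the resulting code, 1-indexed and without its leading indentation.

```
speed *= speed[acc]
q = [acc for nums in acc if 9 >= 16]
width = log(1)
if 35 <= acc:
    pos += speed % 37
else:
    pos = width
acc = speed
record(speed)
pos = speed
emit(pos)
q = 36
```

for nums in acc:

Transformed code:
speed *= speed[acc]
q = []
for nums in acc:
    if 9 >= 16:
        q.append(acc)
width = log(1)
if 35 <= acc:
    pos += speed % 37
else:
    pos = width
acc = speed
record(speed)
pos = speed
emit(pos)
q = 36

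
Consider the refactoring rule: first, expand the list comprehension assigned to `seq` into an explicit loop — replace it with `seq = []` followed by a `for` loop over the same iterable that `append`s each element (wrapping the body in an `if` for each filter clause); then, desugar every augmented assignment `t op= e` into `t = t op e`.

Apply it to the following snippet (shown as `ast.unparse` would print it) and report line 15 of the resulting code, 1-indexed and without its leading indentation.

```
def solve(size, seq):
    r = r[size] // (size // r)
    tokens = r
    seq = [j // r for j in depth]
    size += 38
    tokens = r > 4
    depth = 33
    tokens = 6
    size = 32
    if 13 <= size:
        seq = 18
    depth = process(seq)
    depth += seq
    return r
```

depth = depth + seq

Transformed code:
def solve(size, seq):
    r = r[size] // (size // r)
    tokens = r
    seq = []
    for j in depth:
        seq.append(j // r)
    size = size + 38
    tokens = r > 4
    depth = 33
    tokens = 6
    size = 32
    if 13 <= size:
        seq = 18
    depth = process(seq)
    depth = depth + seq
    return r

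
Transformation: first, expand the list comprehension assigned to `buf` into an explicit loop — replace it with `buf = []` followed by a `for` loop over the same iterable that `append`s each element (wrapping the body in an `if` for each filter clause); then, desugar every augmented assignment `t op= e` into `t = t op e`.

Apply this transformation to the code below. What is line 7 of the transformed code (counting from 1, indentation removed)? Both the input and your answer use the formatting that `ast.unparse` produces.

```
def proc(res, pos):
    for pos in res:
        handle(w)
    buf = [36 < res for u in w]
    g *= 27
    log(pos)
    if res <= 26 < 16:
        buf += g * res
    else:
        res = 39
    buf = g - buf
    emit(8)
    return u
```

Transformed code:
def proc(res, pos):
    for pos in res:
        handle(w)
    buf = []
    for u in w:
        buf.append(36 < res)
    g = g * 27
    log(pos)
    if res <= 26 < 16:
        buf = buf + g * res
    else:
        res = 39
    buf = g - buf
    emit(8)
    return u

g = g * 27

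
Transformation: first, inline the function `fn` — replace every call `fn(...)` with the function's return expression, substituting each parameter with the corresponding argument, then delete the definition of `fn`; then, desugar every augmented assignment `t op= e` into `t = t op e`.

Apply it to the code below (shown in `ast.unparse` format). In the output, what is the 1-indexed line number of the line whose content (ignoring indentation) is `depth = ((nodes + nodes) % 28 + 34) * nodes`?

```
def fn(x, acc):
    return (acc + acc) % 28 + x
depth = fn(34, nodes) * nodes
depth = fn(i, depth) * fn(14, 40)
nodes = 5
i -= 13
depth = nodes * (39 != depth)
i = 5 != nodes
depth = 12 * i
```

Transformed code:
depth = ((nodes + nodes) % 28 + 34) * nodes
depth = ((depth + depth) % 28 + i) * ((40 + 40) % 28 + 14)
nodes = 5
i = i - 13
depth = nodes * (39 != depth)
i = 5 != nodes
depth = 12 * i

1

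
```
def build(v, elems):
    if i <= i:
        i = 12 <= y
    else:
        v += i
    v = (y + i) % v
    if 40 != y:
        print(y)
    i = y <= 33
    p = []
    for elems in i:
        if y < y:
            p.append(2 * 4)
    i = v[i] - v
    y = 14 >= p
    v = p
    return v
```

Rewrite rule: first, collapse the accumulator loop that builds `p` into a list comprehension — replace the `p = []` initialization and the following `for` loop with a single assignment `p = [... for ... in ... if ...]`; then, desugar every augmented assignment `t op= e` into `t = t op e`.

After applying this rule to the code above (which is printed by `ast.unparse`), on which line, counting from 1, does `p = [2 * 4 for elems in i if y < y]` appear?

Transformed code:
def build(v, elems):
    if i <= i:
        i = 12 <= y
    else:
        v = v + i
    v = (y + i) % v
    if 40 != y:
        print(y)
    i = y <= 33
    p = [2 * 4 for elems in i if y < y]
    i = v[i] - v
    y = 14 >= p
    v = p
    return v

10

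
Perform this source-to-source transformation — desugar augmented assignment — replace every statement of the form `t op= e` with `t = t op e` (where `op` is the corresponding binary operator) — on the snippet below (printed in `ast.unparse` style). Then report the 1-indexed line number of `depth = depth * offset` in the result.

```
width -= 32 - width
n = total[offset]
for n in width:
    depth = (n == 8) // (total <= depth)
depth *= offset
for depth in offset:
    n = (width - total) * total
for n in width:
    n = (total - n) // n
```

Transformed code:
width = width - (32 - width)
n = total[offset]
for n in width:
    depth = (n == 8) // (total <= depth)
depth = depth * offset
for depth in offset:
    n = (width - total) * total
for n in width:
    n = (total - n) // n

5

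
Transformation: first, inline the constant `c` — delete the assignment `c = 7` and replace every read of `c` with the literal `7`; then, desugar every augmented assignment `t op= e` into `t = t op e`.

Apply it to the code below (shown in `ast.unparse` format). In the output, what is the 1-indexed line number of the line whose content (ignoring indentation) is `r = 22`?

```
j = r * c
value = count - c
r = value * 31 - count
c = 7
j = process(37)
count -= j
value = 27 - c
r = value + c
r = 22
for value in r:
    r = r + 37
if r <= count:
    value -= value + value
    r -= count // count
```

Transformed code:
j = r * 7
value = count - 7
r = value * 31 - count
j = process(37)
count = count - j
value = 27 - 7
r = value + 7
r = 22
for value in r:
    r = r + 37
if r <= count:
    value = value - (value + value)
    r = r - count // count

8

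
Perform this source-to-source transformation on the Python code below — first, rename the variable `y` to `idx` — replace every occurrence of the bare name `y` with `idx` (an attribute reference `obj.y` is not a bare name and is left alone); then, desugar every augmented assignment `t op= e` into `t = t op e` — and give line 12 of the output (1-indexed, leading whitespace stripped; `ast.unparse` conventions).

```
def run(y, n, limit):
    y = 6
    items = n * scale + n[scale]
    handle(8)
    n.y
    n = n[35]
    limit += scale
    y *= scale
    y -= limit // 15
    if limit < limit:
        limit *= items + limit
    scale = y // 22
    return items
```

Transformed code:
def run(idx, n, limit):
    idx = 6
    items = n * scale + n[scale]
    handle(8)
    n.y
    n = n[35]
    limit = limit + scale
    idx = idx * scale
    idx = idx - limit // 15
    if limit < limit:
        limit = limit * (items + limit)
    scale = idx // 22
    return items

scale = idx // 22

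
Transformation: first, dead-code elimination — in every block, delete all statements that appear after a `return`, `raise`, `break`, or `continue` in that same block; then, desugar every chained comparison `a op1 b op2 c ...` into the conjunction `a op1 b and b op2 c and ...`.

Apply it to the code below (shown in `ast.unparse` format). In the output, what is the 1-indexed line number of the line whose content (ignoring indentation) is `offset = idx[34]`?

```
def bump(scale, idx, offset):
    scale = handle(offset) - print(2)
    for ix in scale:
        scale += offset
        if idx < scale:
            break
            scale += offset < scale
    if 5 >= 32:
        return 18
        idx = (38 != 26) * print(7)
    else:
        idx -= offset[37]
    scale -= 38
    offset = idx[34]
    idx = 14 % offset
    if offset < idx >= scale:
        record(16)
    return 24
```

12

Transformed code:
def bump(scale, idx, offset):
    scale = handle(offset) - print(2)
    for ix in scale:
        scale += offset
        if idx < scale:
            break
    if 5 >= 32:
        return 18
    else:
        idx -= offset[37]
    scale -= 38
    offset = idx[34]
    idx = 14 % offset
    if offset < idx and idx >= scale:
        record(16)
    return 24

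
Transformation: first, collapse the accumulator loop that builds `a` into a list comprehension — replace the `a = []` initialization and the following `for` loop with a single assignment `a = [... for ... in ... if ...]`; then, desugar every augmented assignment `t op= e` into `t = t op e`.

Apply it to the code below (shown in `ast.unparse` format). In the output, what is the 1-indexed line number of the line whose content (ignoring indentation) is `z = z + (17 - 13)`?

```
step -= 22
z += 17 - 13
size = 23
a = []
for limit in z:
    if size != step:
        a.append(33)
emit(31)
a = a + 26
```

Transformed code:
step = step - 22
z = z + (17 - 13)
size = 23
a = [33 for limit in z if size != step]
emit(31)
a = a + 26

2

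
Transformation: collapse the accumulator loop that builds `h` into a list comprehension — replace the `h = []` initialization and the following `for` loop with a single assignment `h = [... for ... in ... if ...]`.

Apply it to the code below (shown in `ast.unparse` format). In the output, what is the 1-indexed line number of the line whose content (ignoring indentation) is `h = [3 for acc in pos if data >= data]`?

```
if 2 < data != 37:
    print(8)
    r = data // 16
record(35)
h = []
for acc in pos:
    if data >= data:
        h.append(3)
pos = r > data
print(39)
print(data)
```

Transformed code:
if 2 < data != 37:
    print(8)
    r = data // 16
record(35)
h = [3 for acc in pos if data >= data]
pos = r > data
print(39)
print(data)

5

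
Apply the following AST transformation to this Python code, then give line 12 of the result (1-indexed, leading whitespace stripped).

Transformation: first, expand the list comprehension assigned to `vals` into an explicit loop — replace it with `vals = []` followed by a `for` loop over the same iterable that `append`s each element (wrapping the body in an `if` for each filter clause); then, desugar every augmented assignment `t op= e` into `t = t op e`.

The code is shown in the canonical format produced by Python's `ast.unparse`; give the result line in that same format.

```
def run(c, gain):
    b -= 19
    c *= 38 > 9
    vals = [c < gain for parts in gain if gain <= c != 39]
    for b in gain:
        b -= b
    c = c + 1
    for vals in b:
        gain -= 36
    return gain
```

Transformed code:
def run(c, gain):
    b = b - 19
    c = c * (38 > 9)
    vals = []
    for parts in gain:
        if gain <= c != 39:
            vals.append(c < gain)
    for b in gain:
        b = b - b
    c = c + 1
    for vals in b:
        gain = gain - 36
    return gain

gain = gain - 36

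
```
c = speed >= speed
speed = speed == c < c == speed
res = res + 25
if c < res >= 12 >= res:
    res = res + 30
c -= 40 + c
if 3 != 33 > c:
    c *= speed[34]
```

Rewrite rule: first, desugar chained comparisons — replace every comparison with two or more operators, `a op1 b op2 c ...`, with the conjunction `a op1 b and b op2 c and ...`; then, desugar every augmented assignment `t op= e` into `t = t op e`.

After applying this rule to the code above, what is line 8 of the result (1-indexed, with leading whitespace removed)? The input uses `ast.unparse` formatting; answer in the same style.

Transformed code:
c = speed >= speed
speed = speed == c and c < c and (c == speed)
res = res + 25
if c < res and res >= 12 and (12 >= res):
    res = res + 30
c = c - (40 + c)
if 3 != 33 and 33 > c:
    c = c * speed[34]

c = c * speed[34]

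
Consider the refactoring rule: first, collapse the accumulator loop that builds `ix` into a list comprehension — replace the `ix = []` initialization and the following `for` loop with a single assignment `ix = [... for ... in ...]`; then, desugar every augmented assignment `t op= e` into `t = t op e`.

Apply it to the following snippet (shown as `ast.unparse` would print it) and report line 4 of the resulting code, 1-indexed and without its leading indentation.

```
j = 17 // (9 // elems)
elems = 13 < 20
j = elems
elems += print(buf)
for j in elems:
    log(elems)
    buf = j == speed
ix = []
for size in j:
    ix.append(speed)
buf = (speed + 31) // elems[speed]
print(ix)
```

Transformed code:
j = 17 // (9 // elems)
elems = 13 < 20
j = elems
elems = elems + print(buf)
for j in elems:
    log(elems)
    buf = j == speed
ix = [speed for size in j]
buf = (speed + 31) // elems[speed]
print(ix)

elems = elems + print(buf)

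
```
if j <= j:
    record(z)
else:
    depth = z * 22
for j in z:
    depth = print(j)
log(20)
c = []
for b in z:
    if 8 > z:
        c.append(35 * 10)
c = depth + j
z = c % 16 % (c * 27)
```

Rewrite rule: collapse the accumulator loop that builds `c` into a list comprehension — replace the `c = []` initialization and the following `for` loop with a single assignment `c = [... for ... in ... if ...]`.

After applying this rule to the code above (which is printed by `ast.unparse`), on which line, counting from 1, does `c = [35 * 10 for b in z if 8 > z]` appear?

Transformed code:
if j <= j:
    record(z)
else:
    depth = z * 22
for j in z:
    depth = print(j)
log(20)
c = [35 * 10 for b in z if 8 > z]
c = depth + j
z = c % 16 % (c * 27)

8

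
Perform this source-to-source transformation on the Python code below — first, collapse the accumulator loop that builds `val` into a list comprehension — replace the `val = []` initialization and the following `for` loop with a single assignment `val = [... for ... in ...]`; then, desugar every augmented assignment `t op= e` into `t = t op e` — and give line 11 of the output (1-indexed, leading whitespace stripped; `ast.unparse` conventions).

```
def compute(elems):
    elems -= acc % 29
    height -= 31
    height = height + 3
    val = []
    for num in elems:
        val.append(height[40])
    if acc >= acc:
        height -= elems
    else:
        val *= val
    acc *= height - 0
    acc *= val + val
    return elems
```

acc = acc * (val + val)

Transformed code:
def compute(elems):
    elems = elems - acc % 29
    height = height - 31
    height = height + 3
    val = [height[40] for num in elems]
    if acc >= acc:
        height = height - elems
    else:
        val = val * val
    acc = acc * (height - 0)
    acc = acc * (val + val)
    return elems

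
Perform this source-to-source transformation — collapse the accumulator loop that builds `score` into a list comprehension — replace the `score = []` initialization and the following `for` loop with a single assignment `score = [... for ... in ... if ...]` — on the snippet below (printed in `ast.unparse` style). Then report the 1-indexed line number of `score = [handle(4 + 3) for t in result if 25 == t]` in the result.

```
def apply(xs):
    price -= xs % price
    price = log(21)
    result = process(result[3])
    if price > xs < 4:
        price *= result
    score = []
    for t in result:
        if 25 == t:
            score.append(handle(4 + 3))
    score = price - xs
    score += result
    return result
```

7

Transformed code:
def apply(xs):
    price -= xs % price
    price = log(21)
    result = process(result[3])
    if price > xs < 4:
        price *= result
    score = [handle(4 + 3) for t in result if 25 == t]
    score = price - xs
    score += result
    return result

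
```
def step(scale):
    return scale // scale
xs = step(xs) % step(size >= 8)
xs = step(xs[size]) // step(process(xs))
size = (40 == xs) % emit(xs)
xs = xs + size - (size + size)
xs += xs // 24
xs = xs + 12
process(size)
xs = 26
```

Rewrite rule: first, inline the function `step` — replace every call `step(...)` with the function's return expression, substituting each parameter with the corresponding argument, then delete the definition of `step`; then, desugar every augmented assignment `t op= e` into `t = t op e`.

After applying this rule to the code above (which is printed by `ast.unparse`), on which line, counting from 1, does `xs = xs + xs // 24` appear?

5

Transformed code:
xs = xs // xs % ((size >= 8) // (size >= 8))
xs = xs[size] // xs[size] // (process(xs) // process(xs))
size = (40 == xs) % emit(xs)
xs = xs + size - (size + size)
xs = xs + xs // 24
xs = xs + 12
process(size)
xs = 26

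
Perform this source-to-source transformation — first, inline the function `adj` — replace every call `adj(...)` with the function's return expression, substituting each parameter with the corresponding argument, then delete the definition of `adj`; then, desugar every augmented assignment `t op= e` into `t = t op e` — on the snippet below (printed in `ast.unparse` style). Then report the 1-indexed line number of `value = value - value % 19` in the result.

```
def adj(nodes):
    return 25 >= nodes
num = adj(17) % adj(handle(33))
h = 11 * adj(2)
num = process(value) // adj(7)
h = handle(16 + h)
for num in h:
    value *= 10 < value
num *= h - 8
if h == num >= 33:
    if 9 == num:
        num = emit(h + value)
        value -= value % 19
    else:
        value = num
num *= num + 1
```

Transformed code:
num = (25 >= 17) % (25 >= handle(33))
h = 11 * (25 >= 2)
num = process(value) // (25 >= 7)
h = handle(16 + h)
for num in h:
    value = value * (10 < value)
num = num * (h - 8)
if h == num >= 33:
    if 9 == num:
        num = emit(h + value)
        value = value - value % 19
    else:
        value = num
num = num * (num + 1)

11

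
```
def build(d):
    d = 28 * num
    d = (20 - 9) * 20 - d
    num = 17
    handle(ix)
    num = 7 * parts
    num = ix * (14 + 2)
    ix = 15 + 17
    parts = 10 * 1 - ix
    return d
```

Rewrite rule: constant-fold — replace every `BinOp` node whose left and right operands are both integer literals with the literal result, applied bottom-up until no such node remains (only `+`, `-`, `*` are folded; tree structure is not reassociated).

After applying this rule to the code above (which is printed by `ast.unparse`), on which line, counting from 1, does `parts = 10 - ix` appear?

9

Transformed code:
def build(d):
    d = 28 * num
    d = 220 - d
    num = 17
    handle(ix)
    num = 7 * parts
    num = ix * 16
    ix = 32
    parts = 10 - ix
    return d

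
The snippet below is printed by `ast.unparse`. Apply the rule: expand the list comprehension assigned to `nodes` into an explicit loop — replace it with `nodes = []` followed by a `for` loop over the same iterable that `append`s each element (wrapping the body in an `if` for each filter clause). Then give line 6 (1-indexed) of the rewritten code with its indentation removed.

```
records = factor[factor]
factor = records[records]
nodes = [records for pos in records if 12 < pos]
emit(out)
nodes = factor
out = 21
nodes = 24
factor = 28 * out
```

Transformed code:
records = factor[factor]
factor = records[records]
nodes = []
for pos in records:
    if 12 < pos:
        nodes.append(records)
emit(out)
nodes = factor
out = 21
nodes = 24
factor = 28 * out

nodes.append(records)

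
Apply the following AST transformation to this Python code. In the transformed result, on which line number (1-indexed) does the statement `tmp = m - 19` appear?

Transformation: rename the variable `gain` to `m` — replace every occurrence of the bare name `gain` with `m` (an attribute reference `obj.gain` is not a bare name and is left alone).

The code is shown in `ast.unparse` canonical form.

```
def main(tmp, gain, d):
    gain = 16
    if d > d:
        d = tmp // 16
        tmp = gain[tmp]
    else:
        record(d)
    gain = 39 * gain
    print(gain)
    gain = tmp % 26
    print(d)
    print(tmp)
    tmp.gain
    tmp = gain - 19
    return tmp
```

Transformed code:
def main(tmp, m, d):
    m = 16
    if d > d:
        d = tmp // 16
        tmp = m[tmp]
    else:
        record(d)
    m = 39 * m
    print(m)
    m = tmp % 26
    print(d)
    print(tmp)
    tmp.gain
    tmp = m - 19
    return tmp

14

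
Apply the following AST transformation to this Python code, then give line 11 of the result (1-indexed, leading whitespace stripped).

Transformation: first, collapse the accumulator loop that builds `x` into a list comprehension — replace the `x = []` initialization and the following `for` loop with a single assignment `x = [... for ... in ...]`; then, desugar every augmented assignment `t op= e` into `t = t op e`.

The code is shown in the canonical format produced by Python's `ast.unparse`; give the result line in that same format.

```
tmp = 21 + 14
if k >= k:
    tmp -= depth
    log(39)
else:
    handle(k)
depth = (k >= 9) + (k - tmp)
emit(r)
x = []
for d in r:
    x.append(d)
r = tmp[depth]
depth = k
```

depth = k

Transformed code:
tmp = 21 + 14
if k >= k:
    tmp = tmp - depth
    log(39)
else:
    handle(k)
depth = (k >= 9) + (k - tmp)
emit(r)
x = [d for d in r]
r = tmp[depth]
depth = k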